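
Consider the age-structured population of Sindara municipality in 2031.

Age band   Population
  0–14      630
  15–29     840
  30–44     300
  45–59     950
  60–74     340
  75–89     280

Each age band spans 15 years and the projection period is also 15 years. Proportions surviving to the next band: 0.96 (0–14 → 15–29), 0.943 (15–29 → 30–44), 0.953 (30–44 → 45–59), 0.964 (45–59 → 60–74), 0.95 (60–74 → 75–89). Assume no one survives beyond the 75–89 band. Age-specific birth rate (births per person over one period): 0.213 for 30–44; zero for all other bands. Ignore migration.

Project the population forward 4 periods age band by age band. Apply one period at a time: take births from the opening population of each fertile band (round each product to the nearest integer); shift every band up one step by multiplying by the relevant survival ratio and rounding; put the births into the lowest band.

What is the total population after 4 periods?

Call the groups 1 to 6, youngest first.
After projecting period 1:
Births: 300 * 0.213 = 64
Group 2: 630 * 0.96 = 605
Group 3: 840 * 0.943 = 792
Group 4: 300 * 0.953 = 286
Group 5: 950 * 0.964 = 916
Group 6: 340 * 0.95 = 323
End of period: [64, 605, 792, 286, 916, 323]
After projecting period 2:
Births: 792 * 0.213 = 169
Group 2: 64 * 0.96 = 61
Group 3: 605 * 0.943 = 571
Group 4: 792 * 0.953 = 755
Group 5: 286 * 0.964 = 276
Group 6: 916 * 0.95 = 870
End of period: [169, 61, 571, 755, 276, 870]
After projecting period 3:
Births: 571 * 0.213 = 122
Group 2: 169 * 0.96 = 162
Group 3: 61 * 0.943 = 58
Group 4: 571 * 0.953 = 544
Group 5: 755 * 0.964 = 728
Group 6: 276 * 0.95 = 262
End of period: [122, 162, 58, 544, 728, 262]
After projecting period 4:
Births: 58 * 0.213 = 12
Group 2: 122 * 0.96 = 117
Group 3: 162 * 0.943 = 153
Group 4: 58 * 0.953 = 55
Group 5: 544 * 0.964 = 524
Group 6: 728 * 0.95 = 692
End of period: [12, 117, 153, 55, 524, 692]
Total after period 4: 12 + 117 + 153 + 55 + 524 + 692 = 1553

1553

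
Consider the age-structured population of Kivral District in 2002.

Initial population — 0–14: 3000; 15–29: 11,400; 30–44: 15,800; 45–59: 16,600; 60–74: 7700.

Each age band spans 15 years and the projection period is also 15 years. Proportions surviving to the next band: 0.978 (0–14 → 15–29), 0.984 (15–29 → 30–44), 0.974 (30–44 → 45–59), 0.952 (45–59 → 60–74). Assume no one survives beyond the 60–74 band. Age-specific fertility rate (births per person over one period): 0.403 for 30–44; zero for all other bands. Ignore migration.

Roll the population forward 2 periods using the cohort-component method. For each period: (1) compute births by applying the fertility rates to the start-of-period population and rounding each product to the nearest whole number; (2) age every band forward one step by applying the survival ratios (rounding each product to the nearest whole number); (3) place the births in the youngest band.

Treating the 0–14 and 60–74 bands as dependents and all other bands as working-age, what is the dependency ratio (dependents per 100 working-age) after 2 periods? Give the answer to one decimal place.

95.7

— Period 1 —
Births: 15800 * 0.403 = 6367
15–29: 3000 * 0.978 = 2934
30–44: 11400 * 0.984 = 11218
45–59: 15800 * 0.974 = 15389
60–74: 16600 * 0.952 = 15803
Giving 6367 / 2934 / 11218 / 15389 / 15803.
— Period 2 —
Births: 11218 * 0.403 = 4521
15–29: 6367 * 0.978 = 6227
30–44: 2934 * 0.984 = 2887
45–59: 11218 * 0.974 = 10926
60–74: 15389 * 0.952 = 14650
Giving 4521 / 6227 / 2887 / 10926 / 14650.
Dependents (band 0–14 + band 60–74) = 4521 + 14650 = 19171; working-age = 20040; ratio = 19171/20040 × 100 = 95.7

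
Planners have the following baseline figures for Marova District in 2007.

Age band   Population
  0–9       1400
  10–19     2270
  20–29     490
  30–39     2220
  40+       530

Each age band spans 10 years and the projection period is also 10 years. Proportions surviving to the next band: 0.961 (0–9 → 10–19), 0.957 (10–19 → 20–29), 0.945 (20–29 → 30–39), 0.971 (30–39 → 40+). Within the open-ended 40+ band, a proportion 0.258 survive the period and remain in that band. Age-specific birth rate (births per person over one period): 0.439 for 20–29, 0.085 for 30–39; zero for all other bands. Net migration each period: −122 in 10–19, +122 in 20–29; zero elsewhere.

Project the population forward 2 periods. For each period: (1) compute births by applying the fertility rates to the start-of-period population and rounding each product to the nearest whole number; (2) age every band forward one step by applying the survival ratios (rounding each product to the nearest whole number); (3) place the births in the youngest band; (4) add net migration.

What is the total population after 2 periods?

5814

Numbering the groups 1..5 from youngest to oldest:
— Period 1 —
Births: 490 * 0.439 = 215 ; 2220 * 0.085 = 189 ⇒ total 404
Group 2: 1400 * 0.961 = 1345
Group 3: 2270 * 0.957 = 2172
Group 4: 490 * 0.945 = 463
Group 5: 2220 * 0.971 + 530 * 0.258 = 2156 + 137 = 2293
Net migration: Group 2 − 122 → 1223; Group 3 + 122 → 2294
Giving 404 / 1223 / 2294 / 463 / 2293.
— Period 2 —
Births: 2294 * 0.439 = 1007 ; 463 * 0.085 = 39 ⇒ total 1046
Group 2: 404 * 0.961 = 388
Group 3: 1223 * 0.957 = 1170
Group 4: 2294 * 0.945 = 2168
Group 5: 463 * 0.971 + 2293 * 0.258 = 450 + 592 = 1042
Net migration: Group 2 − 122 → 266; Group 3 + 122 → 1292
Giving 1046 / 266 / 1292 / 2168 / 1042.
Total after period 2: 1046 + 266 + 1292 + 2168 + 1042 = 5814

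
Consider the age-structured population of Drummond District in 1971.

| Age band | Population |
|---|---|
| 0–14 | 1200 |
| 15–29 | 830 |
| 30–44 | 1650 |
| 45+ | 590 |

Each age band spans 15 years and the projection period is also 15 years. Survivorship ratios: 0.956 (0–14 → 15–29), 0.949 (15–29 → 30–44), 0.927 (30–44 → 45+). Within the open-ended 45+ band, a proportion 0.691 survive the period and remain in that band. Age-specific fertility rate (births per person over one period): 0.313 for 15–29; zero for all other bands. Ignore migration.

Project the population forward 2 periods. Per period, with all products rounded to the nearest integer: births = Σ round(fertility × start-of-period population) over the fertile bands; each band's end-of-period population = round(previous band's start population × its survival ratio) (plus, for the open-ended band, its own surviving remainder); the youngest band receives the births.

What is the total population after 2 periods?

Numbering the bands 1..4 from youngest to oldest:
After projecting period 1:
Births: 830 * 0.313 = 260
Band 2: 1200 * 0.956 = 1147
Band 3: 830 * 0.949 = 788
Band 4: 1650 * 0.927 + 590 * 0.691 = 1530 + 408 = 1938
End of period: [260, 1147, 788, 1938]
After projecting period 2:
Births: 1147 * 0.313 = 359
Band 2: 260 * 0.956 = 249
Band 3: 1147 * 0.949 = 1089
Band 4: 788 * 0.927 + 1938 * 0.691 = 730 + 1339 = 2069
End of period: [359, 249, 1089, 2069]
Total after period 2: 359 + 249 + 1089 + 2069 = 3766

3766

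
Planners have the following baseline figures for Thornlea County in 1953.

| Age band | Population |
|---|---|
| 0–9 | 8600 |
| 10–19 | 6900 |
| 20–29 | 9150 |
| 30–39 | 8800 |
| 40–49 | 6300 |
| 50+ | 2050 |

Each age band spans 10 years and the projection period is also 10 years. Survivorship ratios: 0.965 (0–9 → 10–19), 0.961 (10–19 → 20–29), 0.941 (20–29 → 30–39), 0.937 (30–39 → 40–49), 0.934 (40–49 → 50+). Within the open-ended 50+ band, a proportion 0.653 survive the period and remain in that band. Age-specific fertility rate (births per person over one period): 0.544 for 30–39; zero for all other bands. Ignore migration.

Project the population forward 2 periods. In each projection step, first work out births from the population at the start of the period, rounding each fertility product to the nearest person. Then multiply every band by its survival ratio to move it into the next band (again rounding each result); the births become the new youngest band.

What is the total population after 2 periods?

44005

Period 1.
Births: 8800 × 0.544 = 4787
10–19: 8600 × 0.965 = 8299
20–29: 6900 × 0.961 = 6631
30–39: 9150 × 0.941 = 8610
40–49: 8800 × 0.937 = 8246
50+: 6300 × 0.934 + 2050 × 0.653 = 5884 + 1339 = 7223
→ [4787, 8299, 6631, 8610, 8246, 7223]
Period 2.
Births: 8610 × 0.544 = 4684
10–19: 4787 × 0.965 = 4619
20–29: 8299 × 0.961 = 7975
30–39: 6631 × 0.941 = 6240
40–49: 8610 × 0.937 = 8068
50+: 8246 × 0.934 + 7223 × 0.653 = 7702 + 4717 = 12419
→ [4684, 4619, 7975, 6240, 8068, 12419]
Total after period 2: 4684 + 4619 + 7975 + 6240 + 8068 + 12419 = 44005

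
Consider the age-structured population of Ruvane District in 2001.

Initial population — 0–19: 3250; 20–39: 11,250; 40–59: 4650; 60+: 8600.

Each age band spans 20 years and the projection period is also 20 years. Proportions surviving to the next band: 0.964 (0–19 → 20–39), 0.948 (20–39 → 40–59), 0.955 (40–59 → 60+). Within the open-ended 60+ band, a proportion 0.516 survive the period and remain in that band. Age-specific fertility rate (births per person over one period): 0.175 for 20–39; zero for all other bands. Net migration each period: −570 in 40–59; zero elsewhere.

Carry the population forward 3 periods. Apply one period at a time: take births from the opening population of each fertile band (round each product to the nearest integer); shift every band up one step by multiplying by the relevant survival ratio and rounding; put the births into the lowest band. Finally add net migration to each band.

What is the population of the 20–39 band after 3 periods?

Period 1.
Births: 11250 × 0.175 = 1969
20–39: 3250 × 0.964 = 3133
40–59: 11250 × 0.948 = 10665
60+: 4650 × 0.955 + 8600 × 0.516 = 4441 + 4438 = 8879
Net migration: 40–59 − 570 → 10095
→ [1969, 3133, 10095, 8879]
Period 2.
Births: 3133 × 0.175 = 548
20–39: 1969 × 0.964 = 1898
40–59: 3133 × 0.948 = 2970
60+: 10095 × 0.955 + 8879 × 0.516 = 9641 + 4582 = 14223
Net migration: 40–59 − 570 → 2400
→ [548, 1898, 2400, 14223]
Period 3.
Births: 1898 × 0.175 = 332
20–39: 548 × 0.964 = 528
40–59: 1898 × 0.948 = 1799
60+: 2400 × 0.955 + 14223 × 0.516 = 2292 + 7339 = 9631
Net migration: 40–59 − 570 → 1229
→ [332, 528, 1229, 9631]

528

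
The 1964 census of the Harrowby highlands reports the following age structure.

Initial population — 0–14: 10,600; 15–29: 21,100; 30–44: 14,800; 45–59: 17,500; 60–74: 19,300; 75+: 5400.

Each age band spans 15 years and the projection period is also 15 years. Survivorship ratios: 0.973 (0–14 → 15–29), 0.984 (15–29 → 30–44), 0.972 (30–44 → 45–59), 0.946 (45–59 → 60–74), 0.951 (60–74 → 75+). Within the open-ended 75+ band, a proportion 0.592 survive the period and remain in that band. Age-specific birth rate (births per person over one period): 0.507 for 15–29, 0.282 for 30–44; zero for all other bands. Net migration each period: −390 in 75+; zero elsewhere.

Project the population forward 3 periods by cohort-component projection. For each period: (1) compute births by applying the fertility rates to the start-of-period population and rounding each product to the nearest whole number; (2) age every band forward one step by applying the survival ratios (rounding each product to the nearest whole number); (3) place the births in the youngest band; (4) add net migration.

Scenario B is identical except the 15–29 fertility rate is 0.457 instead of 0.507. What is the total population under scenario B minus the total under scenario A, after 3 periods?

— Period 1 —
Births: 21100 × 0.507 = 10698, 14800 × 0.282 = 4174 ⇒ total 14872
15–29: 10600 × 0.973 = 10314
30–44: 21100 × 0.984 = 20762
45–59: 14800 × 0.972 = 14386
60–74: 17500 × 0.946 = 16555
75+: 19300 × 0.951 + 5400 × 0.592 = 18354 + 3197 = 21551
Net migration: 75+ − 390 → 21161
End of period: [14872, 10314, 20762, 14386, 16555, 21161]
— Period 2 —
Births: 10314 × 0.507 = 5229, 20762 × 0.282 = 5855 ⇒ total 11084
15–29: 14872 × 0.973 = 14470
30–44: 10314 × 0.984 = 10149
45–59: 20762 × 0.972 = 20181
60–74: 14386 × 0.946 = 13609
75+: 16555 × 0.951 + 21161 × 0.592 = 15744 + 12527 = 28271
Net migration: 75+ − 390 → 27881
End of period: [11084, 14470, 10149, 20181, 13609, 27881]
— Period 3 —
Births: 14470 × 0.507 = 7336, 10149 × 0.282 = 2862 ⇒ total 10198
15–29: 11084 × 0.973 = 10785
30–44: 14470 × 0.984 = 14238
45–59: 10149 × 0.972 = 9865
60–74: 20181 × 0.946 = 19091
75+: 13609 × 0.951 + 27881 × 0.592 = 12942 + 16506 = 29448
Net migration: 75+ − 390 → 29058
End of period: [10198, 10785, 14238, 9865, 19091, 29058]
Scenario A total after 3 periods: 93235
Scenario B projection —
— Period 1 —
Births: 21100 × 0.457 = 9643, 14800 × 0.282 = 4174 ⇒ total 13817
15–29: 10600 × 0.973 = 10314
30–44: 21100 × 0.984 = 20762
45–59: 14800 × 0.972 = 14386
60–74: 17500 × 0.946 = 16555
75+: 19300 × 0.951 + 5400 × 0.592 = 18354 + 3197 = 21551
Net migration: 75+ − 390 → 21161
End of period: [13817, 10314, 20762, 14386, 16555, 21161]
— Period 2 —
Births: 10314 × 0.457 = 4713, 20762 × 0.282 = 5855 ⇒ total 10568
15–29: 13817 × 0.973 = 13444
30–44: 10314 × 0.984 = 10149
45–59: 20762 × 0.972 = 20181
60–74: 14386 × 0.946 = 13609
75+: 16555 × 0.951 + 21161 × 0.592 = 15744 + 12527 = 28271
Net migration: 75+ − 390 → 27881
End of period: [10568, 13444, 10149, 20181, 13609, 27881]
— Period 3 —
Births: 13444 × 0.457 = 6144, 10149 × 0.282 = 2862 ⇒ total 9006
15–29: 10568 × 0.973 = 10283
30–44: 13444 × 0.984 = 13229
45–59: 10149 × 0.972 = 9865
60–74: 20181 × 0.946 = 19091
75+: 13609 × 0.951 + 27881 × 0.592 = 12942 + 16506 = 29448
Net migration: 75+ − 390 → 29058
End of period: [9006, 10283, 13229, 9865, 19091, 29058]
Scenario B total after 3 periods: 90532
Difference B − A = 90532 − 93235 = -2703

-2703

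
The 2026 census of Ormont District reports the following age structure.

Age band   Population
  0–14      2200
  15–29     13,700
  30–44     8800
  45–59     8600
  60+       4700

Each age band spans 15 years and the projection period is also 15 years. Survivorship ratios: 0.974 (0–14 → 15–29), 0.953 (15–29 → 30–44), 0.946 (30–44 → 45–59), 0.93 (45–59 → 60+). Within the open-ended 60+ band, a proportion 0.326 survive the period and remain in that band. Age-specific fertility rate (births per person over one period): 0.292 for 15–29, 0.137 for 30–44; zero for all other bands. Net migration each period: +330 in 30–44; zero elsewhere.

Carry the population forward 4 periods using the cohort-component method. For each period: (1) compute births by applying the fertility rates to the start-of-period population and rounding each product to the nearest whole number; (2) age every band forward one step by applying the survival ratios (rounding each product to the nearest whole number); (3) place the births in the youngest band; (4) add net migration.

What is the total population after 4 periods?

Numbering the groups 1..5 from youngest to oldest:
Period 1.
Births: 13700 × 0.292 = 4000, 8800 × 0.137 = 1206 ⇒ total 5206
Group 2: 2200 × 0.974 = 2143
Group 3: 13700 × 0.953 = 13056
Group 4: 8800 × 0.946 = 8325
Group 5: 8600 × 0.93 + 4700 × 0.326 = 7998 + 1532 = 9530
Net migration: Group 3 + 330 → 13386
Population now: 0–14=5206, 15–29=2143, 30–44=13386, 45–59=8325, 60+=9530
Period 2.
Births: 2143 × 0.292 = 626, 13386 × 0.137 = 1834 ⇒ total 2460
Group 2: 5206 × 0.974 = 5071
Group 3: 2143 × 0.953 = 2042
Group 4: 13386 × 0.946 = 12663
Group 5: 8325 × 0.93 + 9530 × 0.326 = 7742 + 3107 = 10849
Net migration: Group 3 + 330 → 2372
Population now: 0–14=2460, 15–29=5071, 30–44=2372, 45–59=12663, 60+=10849
Period 3.
Births: 5071 × 0.292 = 1481, 2372 × 0.137 = 325 ⇒ total 1806
Group 2: 2460 × 0.974 = 2396
Group 3: 5071 × 0.953 = 4833
Group 4: 2372 × 0.946 = 2244
Group 5: 12663 × 0.93 + 10849 × 0.326 = 11777 + 3537 = 15314
Net migration: Group 3 + 330 → 5163
Population now: 0–14=1806, 15–29=2396, 30–44=5163, 45–59=2244, 60+=15314
Period 4.
Births: 2396 × 0.292 = 700, 5163 × 0.137 = 707 ⇒ total 1407
Group 2: 1806 × 0.974 = 1759
Group 3: 2396 × 0.953 = 2283
Group 4: 5163 × 0.946 = 4884
Group 5: 2244 × 0.93 + 15314 × 0.326 = 2087 + 4992 = 7079
Net migration: Group 3 + 330 → 2613
Population now: 0–14=1407, 15–29=1759, 30–44=2613, 45–59=4884, 60+=7079
Total after period 4: 1407 + 1759 + 2613 + 4884 + 7079 = 17742

17742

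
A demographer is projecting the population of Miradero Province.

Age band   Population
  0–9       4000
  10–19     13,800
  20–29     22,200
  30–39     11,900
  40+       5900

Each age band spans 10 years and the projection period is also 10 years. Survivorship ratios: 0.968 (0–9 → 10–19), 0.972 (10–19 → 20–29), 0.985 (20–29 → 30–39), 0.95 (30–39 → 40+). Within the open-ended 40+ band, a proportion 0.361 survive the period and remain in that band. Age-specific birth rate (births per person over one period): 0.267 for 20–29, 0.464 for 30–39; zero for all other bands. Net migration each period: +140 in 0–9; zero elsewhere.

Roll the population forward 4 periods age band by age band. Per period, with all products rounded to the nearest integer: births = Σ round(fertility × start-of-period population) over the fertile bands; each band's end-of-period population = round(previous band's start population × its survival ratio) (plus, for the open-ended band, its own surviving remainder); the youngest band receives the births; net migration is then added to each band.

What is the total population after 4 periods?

46997

Period 1:
Births: 22200 * 0.267 = 5927, 11900 * 0.464 = 5522 — total 11449
10–19: 4000 * 0.968 = 3872
20–29: 13800 * 0.972 = 13414
30–39: 22200 * 0.985 = 21867
40+: 11900 * 0.95 + 5900 * 0.361 = 11305 + 2130 = 13435
Net migration: 0–9 + 140 → 11589
→ [11589, 3872, 13414, 21867, 13435]
Period 2:
Births: 13414 * 0.267 = 3582, 21867 * 0.464 = 10146 — total 13728
10–19: 11589 * 0.968 = 11218
20–29: 3872 * 0.972 = 3764
30–39: 13414 * 0.985 = 13213
40+: 21867 * 0.95 + 13435 * 0.361 = 20774 + 4850 = 25624
Net migration: 0–9 + 140 → 13868
→ [13868, 11218, 3764, 13213, 25624]
Period 3:
Births: 3764 * 0.267 = 1005, 13213 * 0.464 = 6131 — total 7136
10–19: 13868 * 0.968 = 13424
20–29: 11218 * 0.972 = 10904
30–39: 3764 * 0.985 = 3708
40+: 13213 * 0.95 + 25624 * 0.361 = 12552 + 9250 = 21802
Net migration: 0–9 + 140 → 7276
→ [7276, 13424, 10904, 3708, 21802]
Period 4:
Births: 10904 * 0.267 = 2911, 3708 * 0.464 = 1721 — total 4632
10–19: 7276 * 0.968 = 7043
20–29: 13424 * 0.972 = 13048
30–39: 10904 * 0.985 = 10740
40+: 3708 * 0.95 + 21802 * 0.361 = 3523 + 7871 = 11394
Net migration: 0–9 + 140 → 4772
→ [4772, 7043, 13048, 10740, 11394]
Total after period 4: 4772 + 7043 + 13048 + 10740 + 11394 = 46997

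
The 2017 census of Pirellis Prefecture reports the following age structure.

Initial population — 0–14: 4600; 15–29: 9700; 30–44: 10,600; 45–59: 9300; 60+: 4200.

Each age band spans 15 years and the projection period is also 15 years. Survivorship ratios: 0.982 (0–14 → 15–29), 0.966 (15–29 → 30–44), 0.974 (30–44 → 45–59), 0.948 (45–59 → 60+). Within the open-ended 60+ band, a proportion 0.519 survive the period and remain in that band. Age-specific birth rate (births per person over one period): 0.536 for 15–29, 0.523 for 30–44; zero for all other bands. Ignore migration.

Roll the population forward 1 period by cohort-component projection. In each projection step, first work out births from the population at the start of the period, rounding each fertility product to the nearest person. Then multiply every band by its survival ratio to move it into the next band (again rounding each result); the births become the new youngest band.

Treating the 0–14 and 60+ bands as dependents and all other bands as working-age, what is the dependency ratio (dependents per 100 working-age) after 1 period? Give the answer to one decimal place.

Call the groups 1 to 5, youngest first.
Period 1:
Births: 9700 × 0.536 = 5199  |  10600 × 0.523 = 5544 → 10743
Group 2: 4600 × 0.982 = 4517
Group 3: 9700 × 0.966 = 9370
Group 4: 10600 × 0.974 = 10324
Group 5: 9300 × 0.948 + 4200 × 0.519 = 8816 + 2180 = 10996
End of period: [10743, 4517, 9370, 10324, 10996]
Dependents (band 0–14 + band 60+) = 10743 + 10996 = 21739; working-age = 24211; ratio = 21739/24211 × 100 = 89.8

89.8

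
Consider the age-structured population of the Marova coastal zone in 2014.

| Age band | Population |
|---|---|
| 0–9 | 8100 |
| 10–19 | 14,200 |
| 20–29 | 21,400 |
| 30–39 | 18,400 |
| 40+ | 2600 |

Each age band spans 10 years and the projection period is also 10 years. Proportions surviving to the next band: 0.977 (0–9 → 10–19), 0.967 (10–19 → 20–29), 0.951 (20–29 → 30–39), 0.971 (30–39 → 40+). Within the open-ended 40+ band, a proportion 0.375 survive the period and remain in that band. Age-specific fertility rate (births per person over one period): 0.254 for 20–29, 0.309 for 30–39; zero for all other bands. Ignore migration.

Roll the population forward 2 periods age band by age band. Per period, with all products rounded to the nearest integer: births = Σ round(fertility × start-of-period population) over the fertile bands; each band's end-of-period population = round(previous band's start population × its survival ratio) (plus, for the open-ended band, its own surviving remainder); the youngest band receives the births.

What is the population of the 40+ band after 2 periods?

Period 1:
Births: 21400 × 0.254 = 5436 ; 18400 × 0.309 = 5686 → total 11122
10–19: 8100 × 0.977 = 7914
20–29: 14200 × 0.967 = 13731
30–39: 21400 × 0.951 = 20351
40+: 18400 × 0.971 + 2600 × 0.375 = 17866 + 975 = 18841
Population now: 0–9=11122, 10–19=7914, 20–29=13731, 30–39=20351, 40+=18841
Period 2:
Births: 13731 × 0.254 = 3488 ; 20351 × 0.309 = 6288 → total 9776
10–19: 11122 × 0.977 = 10866
20–29: 7914 × 0.967 = 7653
30–39: 13731 × 0.951 = 13058
40+: 20351 × 0.971 + 18841 × 0.375 = 19761 + 7065 = 26826
Population now: 0–9=9776, 10–19=10866, 20–29=7653, 30–39=13058, 40+=26826

26826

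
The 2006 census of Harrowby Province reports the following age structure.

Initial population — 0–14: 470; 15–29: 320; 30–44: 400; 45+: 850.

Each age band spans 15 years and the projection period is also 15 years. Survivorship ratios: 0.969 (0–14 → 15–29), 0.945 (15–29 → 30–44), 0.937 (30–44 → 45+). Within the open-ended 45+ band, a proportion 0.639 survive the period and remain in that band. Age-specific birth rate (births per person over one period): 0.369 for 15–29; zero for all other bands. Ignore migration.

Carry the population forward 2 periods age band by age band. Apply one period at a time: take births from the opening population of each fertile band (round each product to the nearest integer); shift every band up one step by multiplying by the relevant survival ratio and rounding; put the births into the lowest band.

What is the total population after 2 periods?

After projecting period 1:
Births: 320 × 0.369 = 118
15–29: 470 × 0.969 = 455
30–44: 320 × 0.945 = 302
45+: 400 × 0.937 + 850 × 0.639 = 375 + 543 = 918
Population now: 0–14=118, 15–29=455, 30–44=302, 45+=918
After projecting period 2:
Births: 455 × 0.369 = 168
15–29: 118 × 0.969 = 114
30–44: 455 × 0.945 = 430
45+: 302 × 0.937 + 918 × 0.639 = 283 + 587 = 870
Population now: 0–14=168, 15–29=114, 30–44=430, 45+=870
Total after period 2: 168 + 114 + 430 + 870 = 1582

1582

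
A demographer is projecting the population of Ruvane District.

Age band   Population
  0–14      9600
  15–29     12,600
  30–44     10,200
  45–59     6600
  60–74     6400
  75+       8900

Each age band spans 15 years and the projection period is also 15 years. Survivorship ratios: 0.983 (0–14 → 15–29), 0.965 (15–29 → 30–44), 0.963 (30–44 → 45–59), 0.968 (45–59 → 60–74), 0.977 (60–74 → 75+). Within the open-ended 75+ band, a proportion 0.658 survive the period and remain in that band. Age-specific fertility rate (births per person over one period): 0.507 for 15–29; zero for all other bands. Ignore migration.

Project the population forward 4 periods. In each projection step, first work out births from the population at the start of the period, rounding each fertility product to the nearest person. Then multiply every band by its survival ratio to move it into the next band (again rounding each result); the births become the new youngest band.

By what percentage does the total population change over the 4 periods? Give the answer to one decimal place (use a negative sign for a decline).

-12.1

(Bands numbered youngest = 1 to oldest = 6.)
[period 1]
Births: 12600 * 0.507 = 6388
Band 2: 9600 * 0.983 = 9437
Band 3: 12600 * 0.965 = 12159
Band 4: 10200 * 0.963 = 9823
Band 5: 6600 * 0.968 = 6389
Band 6: 6400 * 0.977 + 8900 * 0.658 = 6253 + 5856 = 12109
→ [6388, 9437, 12159, 9823, 6389, 12109]
[period 2]
Births: 9437 * 0.507 = 4785
Band 2: 6388 * 0.983 = 6279
Band 3: 9437 * 0.965 = 9107
Band 4: 12159 * 0.963 = 11709
Band 5: 9823 * 0.968 = 9509
Band 6: 6389 * 0.977 + 12109 * 0.658 = 6242 + 7968 = 14210
→ [4785, 6279, 9107, 11709, 9509, 14210]
[period 3]
Births: 6279 * 0.507 = 3183
Band 2: 4785 * 0.983 = 4704
Band 3: 6279 * 0.965 = 6059
Band 4: 9107 * 0.963 = 8770
Band 5: 11709 * 0.968 = 11334
Band 6: 9509 * 0.977 + 14210 * 0.658 = 9290 + 9350 = 18640
→ [3183, 4704, 6059, 8770, 11334, 18640]
[period 4]
Births: 4704 * 0.507 = 2385
Band 2: 3183 * 0.983 = 3129
Band 3: 4704 * 0.965 = 4539
Band 4: 6059 * 0.963 = 5835
Band 5: 8770 * 0.968 = 8489
Band 6: 11334 * 0.977 + 18640 * 0.658 = 11073 + 12265 = 23338
→ [2385, 3129, 4539, 5835, 8489, 23338]
Total: 54300 → 47715; change = -6585; percentage change = -12.1%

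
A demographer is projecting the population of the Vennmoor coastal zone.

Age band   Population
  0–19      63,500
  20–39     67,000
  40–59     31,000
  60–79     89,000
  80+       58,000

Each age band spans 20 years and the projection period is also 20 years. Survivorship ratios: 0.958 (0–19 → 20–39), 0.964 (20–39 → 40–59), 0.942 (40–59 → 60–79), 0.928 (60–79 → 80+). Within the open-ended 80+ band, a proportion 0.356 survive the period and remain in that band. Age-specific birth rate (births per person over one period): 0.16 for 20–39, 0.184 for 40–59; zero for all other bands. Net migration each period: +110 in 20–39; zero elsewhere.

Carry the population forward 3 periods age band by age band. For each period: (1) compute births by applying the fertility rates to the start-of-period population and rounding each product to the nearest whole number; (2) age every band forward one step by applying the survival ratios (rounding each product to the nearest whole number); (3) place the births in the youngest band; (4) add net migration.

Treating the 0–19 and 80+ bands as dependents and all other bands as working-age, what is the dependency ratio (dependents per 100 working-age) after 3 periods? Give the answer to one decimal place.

101.2

Call the groups 1 to 5, youngest first.
Period 1:
Births: 67000 × 0.16 = 10720  |  31000 × 0.184 = 5704 → total 16424
Group 2: 63500 × 0.958 = 60833
Group 3: 67000 × 0.964 = 64588
Group 4: 31000 × 0.942 = 29202
Group 5: 89000 × 0.928 + 58000 × 0.356 = 82592 + 20648 = 103240
Net migration: Group 2 + 110 → 60943
Population now: 0–19=16424, 20–39=60943, 40–59=64588, 60–79=29202, 80+=103240
Period 2:
Births: 60943 × 0.16 = 9751  |  64588 × 0.184 = 11884 → total 21635
Group 2: 16424 × 0.958 = 15734
Group 3: 60943 × 0.964 = 58749
Group 4: 64588 × 0.942 = 60842
Group 5: 29202 × 0.928 + 103240 × 0.356 = 27099 + 36753 = 63852
Net migration: Group 2 + 110 → 15844
Population now: 0–19=21635, 20–39=15844, 40–59=58749, 60–79=60842, 80+=63852
Period 3:
Births: 15844 × 0.16 = 2535  |  58749 × 0.184 = 10810 → total 13345
Group 2: 21635 × 0.958 = 20726
Group 3: 15844 × 0.964 = 15274
Group 4: 58749 × 0.942 = 55342
Group 5: 60842 × 0.928 + 63852 × 0.356 = 56461 + 22731 = 79192
Net migration: Group 2 + 110 → 20836
Population now: 0–19=13345, 20–39=20836, 40–59=15274, 60–79=55342, 80+=79192
Dependents (band 0–19 + band 80+) = 13345 + 79192 = 92537; working-age = 91452; ratio = 92537/91452 × 100 = 101.2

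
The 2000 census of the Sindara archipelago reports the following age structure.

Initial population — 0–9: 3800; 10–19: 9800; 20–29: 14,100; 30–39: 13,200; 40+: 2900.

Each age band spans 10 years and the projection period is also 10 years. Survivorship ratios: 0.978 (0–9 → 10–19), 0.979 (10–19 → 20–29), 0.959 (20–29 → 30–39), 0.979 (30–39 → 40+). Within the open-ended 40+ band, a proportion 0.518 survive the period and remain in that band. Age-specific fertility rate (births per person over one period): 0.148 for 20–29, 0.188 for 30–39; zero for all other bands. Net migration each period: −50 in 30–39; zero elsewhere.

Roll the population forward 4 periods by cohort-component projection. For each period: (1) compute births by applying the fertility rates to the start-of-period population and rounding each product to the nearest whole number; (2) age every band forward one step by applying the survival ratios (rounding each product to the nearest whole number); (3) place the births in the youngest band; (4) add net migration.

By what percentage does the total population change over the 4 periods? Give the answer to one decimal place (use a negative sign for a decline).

Period 1:
Births: 14100 × 0.148 = 2087, 13200 × 0.188 = 2482 — total 4569
10–19: 3800 × 0.978 = 3716
20–29: 9800 × 0.979 = 9594
30–39: 14100 × 0.959 = 13522
40+: 13200 × 0.979 + 2900 × 0.518 = 12923 + 1502 = 14425
Net migration: 30–39 − 50 → 13472
Population now: 0–9=4569, 10–19=3716, 20–29=9594, 30–39=13472, 40+=14425
Period 2:
Births: 9594 × 0.148 = 1420, 13472 × 0.188 = 2533 — total 3953
10–19: 4569 × 0.978 = 4468
20–29: 3716 × 0.979 = 3638
30–39: 9594 × 0.959 = 9201
40+: 13472 × 0.979 + 14425 × 0.518 = 13189 + 7472 = 20661
Net migration: 30–39 − 50 → 9151
Population now: 0–9=3953, 10–19=4468, 20–29=3638, 30–39=9151, 40+=20661
Period 3:
Births: 3638 × 0.148 = 538, 9151 × 0.188 = 1720 — total 2258
10–19: 3953 × 0.978 = 3866
20–29: 4468 × 0.979 = 4374
30–39: 3638 × 0.959 = 3489
40+: 9151 × 0.979 + 20661 × 0.518 = 8959 + 10702 = 19661
Net migration: 30–39 − 50 → 3439
Population now: 0–9=2258, 10–19=3866, 20–29=4374, 30–39=3439, 40+=19661
Period 4:
Births: 4374 × 0.148 = 647, 3439 × 0.188 = 647 — total 1294
10–19: 2258 × 0.978 = 2208
20–29: 3866 × 0.979 = 3785
30–39: 4374 × 0.959 = 4195
40+: 3439 × 0.979 + 19661 × 0.518 = 3367 + 10184 = 13551
Net migration: 30–39 − 50 → 4145
Population now: 0–9=1294, 10–19=2208, 20–29=3785, 30–39=4145, 40+=13551
Total: 43800 → 24983; change = -18817; percentage change = -43.0%

-43.0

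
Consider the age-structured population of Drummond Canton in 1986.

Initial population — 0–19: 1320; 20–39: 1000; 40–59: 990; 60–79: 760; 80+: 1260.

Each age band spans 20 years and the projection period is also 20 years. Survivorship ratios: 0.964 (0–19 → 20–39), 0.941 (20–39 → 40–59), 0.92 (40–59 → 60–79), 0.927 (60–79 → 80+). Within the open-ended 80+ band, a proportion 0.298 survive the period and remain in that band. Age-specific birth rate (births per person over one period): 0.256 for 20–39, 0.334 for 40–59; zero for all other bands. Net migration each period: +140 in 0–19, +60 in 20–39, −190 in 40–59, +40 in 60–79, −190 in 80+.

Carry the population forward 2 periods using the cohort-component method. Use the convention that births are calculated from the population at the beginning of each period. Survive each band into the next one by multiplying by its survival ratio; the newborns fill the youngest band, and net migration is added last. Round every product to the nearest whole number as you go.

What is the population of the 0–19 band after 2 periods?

732

Let group 1 be 0–19 through group 5 = 80+.
Period 1:
Births: 1000 * 0.256 = 256, 990 * 0.334 = 331 ⇒ total 587
Group 2: 1320 * 0.964 = 1272
Group 3: 1000 * 0.941 = 941
Group 4: 990 * 0.92 = 911
Group 5: 760 * 0.927 + 1260 * 0.298 = 705 + 375 = 1080
Net migration: Group 1 + 140 → 727; Group 2 + 60 → 1332; Group 3 − 190 → 751; Group 4 + 40 → 951; Group 5 − 190 → 890
End of period: [727, 1332, 751, 951, 890]
Period 2:
Births: 1332 * 0.256 = 341, 751 * 0.334 = 251 ⇒ total 592
Group 2: 727 * 0.964 = 701
Group 3: 1332 * 0.941 = 1253
Group 4: 751 * 0.92 = 691
Group 5: 951 * 0.927 + 890 * 0.298 = 882 + 265 = 1147
Net migration: Group 1 + 140 → 732; Group 2 + 60 → 761; Group 3 − 190 → 1063; Group 4 + 40 → 731; Group 5 − 190 → 957
End of period: [732, 761, 1063, 731, 957]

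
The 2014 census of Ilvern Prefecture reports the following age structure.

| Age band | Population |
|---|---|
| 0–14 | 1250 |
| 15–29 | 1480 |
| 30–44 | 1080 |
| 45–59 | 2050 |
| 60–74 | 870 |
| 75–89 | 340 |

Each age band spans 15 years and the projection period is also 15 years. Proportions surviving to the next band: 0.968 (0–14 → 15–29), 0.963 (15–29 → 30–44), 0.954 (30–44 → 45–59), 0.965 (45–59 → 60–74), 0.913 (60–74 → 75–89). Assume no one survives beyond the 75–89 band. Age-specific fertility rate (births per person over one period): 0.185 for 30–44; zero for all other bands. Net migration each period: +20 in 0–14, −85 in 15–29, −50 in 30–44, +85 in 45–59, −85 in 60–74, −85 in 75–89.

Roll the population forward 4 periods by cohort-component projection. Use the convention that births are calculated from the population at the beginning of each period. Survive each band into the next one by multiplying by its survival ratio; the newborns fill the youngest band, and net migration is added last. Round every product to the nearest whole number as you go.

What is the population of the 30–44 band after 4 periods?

Let group 1 be 0–14 through group 6 = 75–89.
[period 1]
Births: 1080 * 0.185 = 200
Group 2: 1250 * 0.968 = 1210
Group 3: 1480 * 0.963 = 1425
Group 4: 1080 * 0.954 = 1030
Group 5: 2050 * 0.965 = 1978
Group 6: 870 * 0.913 = 794
Net migration: Group 1 + 20 → 220; Group 2 − 85 → 1125; Group 3 − 50 → 1375; Group 4 + 85 → 1115; Group 5 − 85 → 1893; Group 6 − 85 → 709
Giving 220 / 1125 / 1375 / 1115 / 1893 / 709.
[period 2]
Births: 1375 * 0.185 = 254
Group 2: 220 * 0.968 = 213
Group 3: 1125 * 0.963 = 1083
Group 4: 1375 * 0.954 = 1312
Group 5: 1115 * 0.965 = 1076
Group 6: 1893 * 0.913 = 1728
Net migration: Group 1 + 20 → 274; Group 2 − 85 → 128; Group 3 − 50 → 1033; Group 4 + 85 → 1397; Group 5 − 85 → 991; Group 6 − 85 → 1643
Giving 274 / 128 / 1033 / 1397 / 991 / 1643.
[period 3]
Births: 1033 * 0.185 = 191
Group 2: 274 * 0.968 = 265
Group 3: 128 * 0.963 = 123
Group 4: 1033 * 0.954 = 985
Group 5: 1397 * 0.965 = 1348
Group 6: 991 * 0.913 = 905
Net migration: Group 1 + 20 → 211; Group 2 − 85 → 180; Group 3 − 50 → 73; Group 4 + 85 → 1070; Group 5 − 85 → 1263; Group 6 − 85 → 820
Giving 211 / 180 / 73 / 1070 / 1263 / 820.
[period 4]
Births: 73 * 0.185 = 14
Group 2: 211 * 0.968 = 204
Group 3: 180 * 0.963 = 173
Group 4: 73 * 0.954 = 70
Group 5: 1070 * 0.965 = 1033
Group 6: 1263 * 0.913 = 1153
Net migration: Group 1 + 20 → 34; Group 2 − 85 → 119; Group 3 − 50 → 123; Group 4 + 85 → 155; Group 5 − 85 → 948; Group 6 − 85 → 1068
Giving 34 / 119 / 123 / 155 / 948 / 1068.

123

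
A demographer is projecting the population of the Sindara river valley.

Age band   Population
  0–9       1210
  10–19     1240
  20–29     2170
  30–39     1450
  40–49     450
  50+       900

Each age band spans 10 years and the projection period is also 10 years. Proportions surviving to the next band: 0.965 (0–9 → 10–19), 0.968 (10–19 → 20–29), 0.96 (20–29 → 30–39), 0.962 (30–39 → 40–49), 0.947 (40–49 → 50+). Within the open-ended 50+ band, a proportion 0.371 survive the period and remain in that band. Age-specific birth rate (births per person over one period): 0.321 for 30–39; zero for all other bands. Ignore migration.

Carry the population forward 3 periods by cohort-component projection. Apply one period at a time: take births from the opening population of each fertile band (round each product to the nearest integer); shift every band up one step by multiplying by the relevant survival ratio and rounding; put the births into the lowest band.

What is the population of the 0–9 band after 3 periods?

370

Period 1.
Births: 1450 × 0.321 = 465
10–19: 1210 × 0.965 = 1168
20–29: 1240 × 0.968 = 1200
30–39: 2170 × 0.96 = 2083
40–49: 1450 × 0.962 = 1395
50+: 450 × 0.947 + 900 × 0.371 = 426 + 334 = 760
Giving 465 / 1168 / 1200 / 2083 / 1395 / 760.
Period 2.
Births: 2083 × 0.321 = 669
10–19: 465 × 0.965 = 449
20–29: 1168 × 0.968 = 1131
30–39: 1200 × 0.96 = 1152
40–49: 2083 × 0.962 = 2004
50+: 1395 × 0.947 + 760 × 0.371 = 1321 + 282 = 1603
Giving 669 / 449 / 1131 / 1152 / 2004 / 1603.
Period 3.
Births: 1152 × 0.321 = 370
10–19: 669 × 0.965 = 646
20–29: 449 × 0.968 = 435
30–39: 1131 × 0.96 = 1086
40–49: 1152 × 0.962 = 1108
50+: 2004 × 0.947 + 1603 × 0.371 = 1898 + 595 = 2493
Giving 370 / 646 / 435 / 1086 / 1108 / 2493.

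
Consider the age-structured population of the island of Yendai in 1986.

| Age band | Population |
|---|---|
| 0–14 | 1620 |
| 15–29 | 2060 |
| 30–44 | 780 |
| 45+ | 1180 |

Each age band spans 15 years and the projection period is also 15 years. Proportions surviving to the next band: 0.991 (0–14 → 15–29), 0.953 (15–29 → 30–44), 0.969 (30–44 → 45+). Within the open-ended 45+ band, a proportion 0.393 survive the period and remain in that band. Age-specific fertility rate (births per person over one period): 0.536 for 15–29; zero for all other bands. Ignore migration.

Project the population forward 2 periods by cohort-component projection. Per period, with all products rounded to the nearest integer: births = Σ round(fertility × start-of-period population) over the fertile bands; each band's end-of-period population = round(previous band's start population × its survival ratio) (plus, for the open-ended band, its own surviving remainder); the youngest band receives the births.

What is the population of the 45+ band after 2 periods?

2381

Numbering the bands 1..4 from youngest to oldest:
After projecting period 1:
Births: 2060 × 0.536 = 1104
Band 2: 1620 × 0.991 = 1605
Band 3: 2060 × 0.953 = 1963
Band 4: 780 × 0.969 + 1180 × 0.393 = 756 + 464 = 1220
Giving 1104 / 1605 / 1963 / 1220.
After projecting period 2:
Births: 1605 × 0.536 = 860
Band 2: 1104 × 0.991 = 1094
Band 3: 1605 × 0.953 = 1530
Band 4: 1963 × 0.969 + 1220 × 0.393 = 1902 + 479 = 2381
Giving 860 / 1094 / 1530 / 2381.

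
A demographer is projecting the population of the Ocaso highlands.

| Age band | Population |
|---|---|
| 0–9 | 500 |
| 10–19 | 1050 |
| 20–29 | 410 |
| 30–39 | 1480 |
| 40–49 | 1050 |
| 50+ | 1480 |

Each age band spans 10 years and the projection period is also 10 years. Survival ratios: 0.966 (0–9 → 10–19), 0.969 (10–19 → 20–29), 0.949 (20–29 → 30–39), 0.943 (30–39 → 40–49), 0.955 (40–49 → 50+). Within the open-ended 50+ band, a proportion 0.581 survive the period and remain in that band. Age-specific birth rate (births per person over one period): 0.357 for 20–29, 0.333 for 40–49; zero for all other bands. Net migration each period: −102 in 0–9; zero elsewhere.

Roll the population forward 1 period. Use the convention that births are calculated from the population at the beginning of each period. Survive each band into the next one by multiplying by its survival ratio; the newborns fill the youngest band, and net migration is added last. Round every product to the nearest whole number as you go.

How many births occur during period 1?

496

Numbering the bands 1..6 from youngest to oldest:
After projecting period 1:
Births: 410 * 0.357 = 146, 1050 * 0.333 = 350 — total 496
Band 2: 500 * 0.966 = 483
Band 3: 1050 * 0.969 = 1017
Band 4: 410 * 0.949 = 389
Band 5: 1480 * 0.943 = 1396
Band 6: 1050 * 0.955 + 1480 * 0.581 = 1003 + 860 = 1863
Net migration: Band 1 − 102 → 394
End of period: [394, 483, 1017, 389, 1396, 1863]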